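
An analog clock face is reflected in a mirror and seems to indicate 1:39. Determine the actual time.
Reflection across the vertical (12-6) axis maps a hand at angle A degrees to (360 - A) degrees, which sends a reading of T minutes past 12:00 to (720 - T) minutes past 12:00.
Mirror reads 1:39 = 99 minutes past 12:00.
Actual time: (720 - 99) mod 720 = 621 minutes = 10:21.

Final answer: 10:21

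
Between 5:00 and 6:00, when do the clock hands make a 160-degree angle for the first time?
At t minutes past 5:00, the hour hand is at 30 x 5 + 0.5t degrees and the minute hand is at 6t degrees.
The smaller angle between them is 160 degrees when |30H - 5.5t| = 160 or |30H - 5.5t| = 200.
With H = 5, solve 30 x 5 - 5.5t = +/- target for each target:
  t = (30 x 5 - 160) / 5.5 = -1.82 (outside (0, 60))
  t = (30 x 5 + 160) / 5.5 = 56.36
  t = (30 x 5 - 200) / 5.5 = -9.09 (outside (0, 60))
  t = (30 x 5 + 200) / 5.5 = 63.64 (outside (0, 60))
Valid solutions in (0, 60): {56.36} minutes.
The first occurrence is t = 56.36 minutes.
The hands form a 160-degree angle at 56.36 minutes past 5:00.

Final answer: 56.36 minutes past 5:00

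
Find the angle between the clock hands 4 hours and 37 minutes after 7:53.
First find the time 4 hours and 37 minutes after 7:53.
Total minutes: 7 x 60 + 53 + 4 x 60 + 37 = 750.
750 mod 720 = 30 minutes = 12:30.
Now compute the angle at 12:30:
Hour hand: 0 x 30 + 30 x 0.5 = 15 degrees
Minute hand: 30 x 6 = 180 degrees
Difference: |15 - 180| = 165 degrees
The angle is 165 degrees

Final answer: 165 degrees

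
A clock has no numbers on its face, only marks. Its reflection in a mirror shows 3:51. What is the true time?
Reflection across the vertical (12-6) axis maps a hand at angle A degrees to (360 - A) degrees, which sends a reading of T minutes past 12:00 to (720 - T) minutes past 12:00.
Mirror reads 3:51 = 231 minutes past 12:00.
Actual time: (720 - 231) mod 720 = 489 minutes = 8:09.

Final answer: 8:09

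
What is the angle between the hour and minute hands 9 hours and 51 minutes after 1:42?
First find the time 9 hours and 51 minutes after 1:42.
Total minutes: 1 x 60 + 42 + 9 x 60 + 51 = 693.
693 mod 720 = 693 minutes = 11:33.
Now compute the angle at 11:33:
Hour hand: 11 x 30 + 33 x 0.5 = 346.5 degrees
Minute hand: 33 x 6 = 198 degrees
Difference: |346.5 - 198| = 148.5 degrees
The angle is 148.5 degrees

Final answer: 148.5 degrees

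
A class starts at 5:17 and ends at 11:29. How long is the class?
From 5:17 to 11:29:
(11 x 60 + 29) - (5 x 60 + 17) = 689 - 317 = 372 minutes
= 6 hours and 12 minutes

Final answer: 6 hours and 12 minutes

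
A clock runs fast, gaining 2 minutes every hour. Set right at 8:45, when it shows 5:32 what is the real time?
For every 60 true minutes, the faulty clock advances 62 minutes, so 1 faulty-clock minute corresponds to 60/62 true minutes.
From 8:45 to 5:32 on the faulty dial is 527 minutes.
True elapsed: 527 x 60/62 = 510 minutes = 8 hours and 30 minutes.
True time: 8:45 + 8 hours and 30 minutes = 5:15.

Final answer: 5:15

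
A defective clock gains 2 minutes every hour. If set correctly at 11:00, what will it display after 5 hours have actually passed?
For every 60 true minutes, the faulty clock advances 60 + 2 = 62 minutes.
True elapsed: 5 hours = 300 minutes.
Faulty clock advances: 300 x 62/60 = 310 minutes (drift: 10 minutes ahead).
Shown time: 11:00 + 310 minutes = 4:10.

Final answer: 4:10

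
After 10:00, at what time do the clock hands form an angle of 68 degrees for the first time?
At t minutes past 10:00, the hour hand is at 30 x 10 + 0.5t degrees and the minute hand is at 6t degrees.
The smaller angle between them is 68 degrees when |30H - 5.5t| = 68 or |30H - 5.5t| = 292.
With H = 10, solve 30 x 10 - 5.5t = +/- target for each target:
  t = (30 x 10 - 68) / 5.5 = 42.18
  t = (30 x 10 + 68) / 5.5 = 66.91 (outside (0, 60))
  t = (30 x 10 - 292) / 5.5 = 1.45
  t = (30 x 10 + 292) / 5.5 = 107.64 (outside (0, 60))
Valid solutions in (0, 60): {1.45, 42.18} minutes.
The first occurrence is t = 1.45 minutes.
The hands form a 68-degree angle at 1.45 minutes past 10:00.

Final answer: 1.45 minutes past 10:00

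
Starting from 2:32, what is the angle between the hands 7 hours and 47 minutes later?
First find the time 7 hours and 47 minutes after 2:32.
Total minutes: 2 x 60 + 32 + 7 x 60 + 47 = 619.
619 mod 720 = 619 minutes = 10:19.
Now compute the angle at 10:19:
Hour hand: 10 x 30 + 19 x 0.5 = 309.5 degrees
Minute hand: 19 x 6 = 114 degrees
Difference: |309.5 - 114| = 195.5 degrees
Smaller angle: 360 - 195.5 = 164.5 degrees

Final answer: 164.5 degrees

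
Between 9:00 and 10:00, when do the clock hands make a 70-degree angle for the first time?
At t minutes past 9:00, the hour hand is at 30 x 9 + 0.5t degrees and the minute hand is at 6t degrees.
The smaller angle between them is 70 degrees when |30H - 5.5t| = 70 or |30H - 5.5t| = 290.
With H = 9, solve 30 x 9 - 5.5t = +/- target for each target:
  t = (30 x 9 - 70) / 5.5 = 36.36
  t = (30 x 9 + 70) / 5.5 = 61.82 (outside (0, 60))
  t = (30 x 9 - 290) / 5.5 = -3.64 (outside (0, 60))
  t = (30 x 9 + 290) / 5.5 = 101.82 (outside (0, 60))
Valid solutions in (0, 60): {36.36} minutes.
The first occurrence is t = 36.36 minutes.
The hands form a 70-degree angle at 36.36 minutes past 9:00.

Final answer: 36.36 minutes past 9:00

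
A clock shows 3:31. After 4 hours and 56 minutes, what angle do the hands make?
First find the time 4 hours and 56 minutes after 3:31.
Total minutes: 3 x 60 + 31 + 4 x 60 + 56 = 507.
507 mod 720 = 507 minutes = 8:27.
Now compute the angle at 8:27:
Hour hand: 8 x 30 + 27 x 0.5 = 253.5 degrees
Minute hand: 27 x 6 = 162 degrees
Difference: |253.5 - 162| = 91.5 degrees
The angle is 91.5 degrees

Final answer: 91.5 degrees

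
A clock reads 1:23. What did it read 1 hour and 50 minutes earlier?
Starting time: 1:23 = 83 total minutes past 12:00
Subtracting: 1 hour and 50 minutes = 110 minutes
83 - 110 = -27 (negative, add 12 hours = 720) = 693 minutes
= 11 hours and 33 minutes past 12:00 = 11:33

Final answer: 11:33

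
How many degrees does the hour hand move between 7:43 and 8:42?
The hour hand moves 0.5 degrees per minute.
Time elapsed: 8:42 - 7:43 = 59 minutes
Angular displacement: 59 x 0.5 = 29.5 degrees

Final answer: 29.5 degrees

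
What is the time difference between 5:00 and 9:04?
From 5:00 to 9:04:
(9 x 60 + 4) - (5 x 60 + 0) = 544 - 300 = 244 minutes
= 4 hours and 4 minutes

Final answer: 4 hours and 4 minutes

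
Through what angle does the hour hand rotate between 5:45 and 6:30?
The hour hand moves 0.5 degrees per minute.
Time elapsed: 6:30 - 5:45 = 45 minutes
Angular displacement: 45 x 0.5 = 22.5 degrees

Final answer: 22.5 degrees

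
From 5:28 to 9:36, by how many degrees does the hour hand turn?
The hour hand moves 0.5 degrees per minute.
Time elapsed: 9:36 - 5:28 = 248 minutes
Angular displacement: 248 x 0.5 = 124 degrees

Final answer: 124 degrees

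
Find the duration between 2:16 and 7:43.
From 2:16 to 7:43:
(7 x 60 + 43) - (2 x 60 + 16) = 463 - 136 = 327 minutes
= 5 hours and 27 minutes

Final answer: 5 hours and 27 minutes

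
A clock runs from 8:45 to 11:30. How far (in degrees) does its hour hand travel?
The hour hand moves 0.5 degrees per minute.
Time elapsed: 11:30 - 8:45 = 165 minutes
Angular displacement: 165 x 0.5 = 82.5 degrees

Final answer: 82.5 degrees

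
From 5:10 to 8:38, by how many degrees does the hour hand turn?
The hour hand moves 0.5 degrees per minute.
Time elapsed: 8:38 - 5:10 = 208 minutes
Angular displacement: 208 x 0.5 = 104 degrees

Final answer: 104 degrees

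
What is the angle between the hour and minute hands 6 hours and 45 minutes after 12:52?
First find the time 6 hours and 45 minutes after 12:52.
Total minutes: 12 x 60 + 52 + 6 x 60 + 45 = 1177.
1177 mod 720 = 457 minutes = 7:37.
Now compute the angle at 7:37:
Hour hand: 7 x 30 + 37 x 0.5 = 228.5 degrees
Minute hand: 37 x 6 = 222 degrees
Difference: |228.5 - 222| = 6.5 degrees
The angle is 6.5 degrees

Final answer: 6.5 degrees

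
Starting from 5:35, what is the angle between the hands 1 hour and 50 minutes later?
First find the time 1 hour and 50 minutes after 5:35.
Total minutes: 5 x 60 + 35 + 1 x 60 + 50 = 445.
445 mod 720 = 445 minutes = 7:25.
Now compute the angle at 7:25:
Hour hand: 7 x 30 + 25 x 0.5 = 222.5 degrees
Minute hand: 25 x 6 = 150 degrees
Difference: |222.5 - 150| = 72.5 degrees
The angle is 72.5 degrees

Final answer: 72.5 degrees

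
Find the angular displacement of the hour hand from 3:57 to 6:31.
The hour hand moves 0.5 degrees per minute.
Time elapsed: 6:31 - 3:57 = 154 minutes
Angular displacement: 154 x 0.5 = 77 degrees

Final answer: 77 degrees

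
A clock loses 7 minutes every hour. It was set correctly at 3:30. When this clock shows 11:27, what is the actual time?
For every 60 true minutes, the faulty clock advances 53 minutes, so 1 faulty-clock minute corresponds to 60/53 true minutes.
From 3:30 to 11:27 on the faulty dial is 477 minutes.
True elapsed: 477 x 60/53 = 540 minutes = 9 hours.
True time: 3:30 + 9 hours = 12:30.

Final answer: 12:30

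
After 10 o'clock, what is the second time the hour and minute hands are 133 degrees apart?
At t minutes past 10:00, the hour hand is at 30 x 10 + 0.5t degrees and the minute hand is at 6t degrees.
The smaller angle between them is 133 degrees when |30H - 5.5t| = 133 or |30H - 5.5t| = 227.
With H = 10, solve 30 x 10 - 5.5t = +/- target for each target:
  t = (30 x 10 - 133) / 5.5 = 30.36
  t = (30 x 10 + 133) / 5.5 = 78.73 (outside (0, 60))
  t = (30 x 10 - 227) / 5.5 = 13.27
  t = (30 x 10 + 227) / 5.5 = 95.82 (outside (0, 60))
Valid solutions in (0, 60): {13.27, 30.36} minutes.
The second occurrence is t = 30.36 minutes.
The hands form a 133-degree angle at 30.36 minutes past 10:00.

Final answer: 30.36 minutes past 10:00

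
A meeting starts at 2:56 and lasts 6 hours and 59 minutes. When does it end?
Starting time: 2:56
Adding 59 minutes to 56 minutes: 56 + 59 = 115 minutes = 1 hour and 55 minutes
Adding 6 hours: 2 + 6 + 1 (carry) = 9
Final time: 9:55

Final answer: 9:55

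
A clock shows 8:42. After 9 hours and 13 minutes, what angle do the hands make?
First find the time 9 hours and 13 minutes after 8:42.
Total minutes: 8 x 60 + 42 + 9 x 60 + 13 = 1075.
1075 mod 720 = 355 minutes = 5:55.
Now compute the angle at 5:55:
Hour hand: 5 x 30 + 55 x 0.5 = 177.5 degrees
Minute hand: 55 x 6 = 330 degrees
Difference: |177.5 - 330| = 152.5 degrees
The angle is 152.5 degrees

Final answer: 152.5 degrees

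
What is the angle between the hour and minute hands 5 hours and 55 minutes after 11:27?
First find the time 5 hours and 55 minutes after 11:27.
Total minutes: 11 x 60 + 27 + 5 x 60 + 55 = 1042.
1042 mod 720 = 322 minutes = 5:22.
Now compute the angle at 5:22:
Hour hand: 5 x 30 + 22 x 0.5 = 161 degrees
Minute hand: 22 x 6 = 132 degrees
Difference: |161 - 132| = 29 degrees
The angle is 29 degrees

Final answer: 29 degrees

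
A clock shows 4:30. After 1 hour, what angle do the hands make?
First find the time 1 hour after 4:30.
Total minutes: 4 x 60 + 30 + 1 x 60 + 0 = 330.
330 mod 720 = 330 minutes = 5:30.
Now compute the angle at 5:30:
Hour hand: 5 x 30 + 30 x 0.5 = 165 degrees
Minute hand: 30 x 6 = 180 degrees
Difference: |165 - 180| = 15 degrees
The angle is 15 degrees

Final answer: 15 degrees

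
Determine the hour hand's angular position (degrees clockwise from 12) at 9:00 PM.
The hour hand moves 30 degrees per hour and 0.5 degrees per minute.
At 9:00: (9) x 30 + 0 x 0.5 = 270 + 0 = 270 degrees

Final answer: 270 degrees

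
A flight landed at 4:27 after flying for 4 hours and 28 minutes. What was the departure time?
Starting time: 4:27 = 267 total minutes past 12:00
Subtracting: 4 hours and 28 minutes = 268 minutes
267 - 268 = -1 (negative, add 12 hours = 720) = 719 minutes
= 11 hours and 59 minutes past 12:00 = 11:59

Final answer: 11:59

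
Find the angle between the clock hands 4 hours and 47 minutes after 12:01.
First find the time 4 hours and 47 minutes after 12:01.
Total minutes: 12 x 60 + 1 + 4 x 60 + 47 = 1008.
1008 mod 720 = 288 minutes = 4:48.
Now compute the angle at 4:48:
Hour hand: 4 x 30 + 48 x 0.5 = 144 degrees
Minute hand: 48 x 6 = 288 degrees
Difference: |144 - 288| = 144 degrees
The angle is 144 degrees

Final answer: 144 degrees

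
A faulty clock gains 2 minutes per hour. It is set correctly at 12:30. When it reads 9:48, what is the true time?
For every 60 true minutes, the faulty clock advances 62 minutes, so 1 faulty-clock minute corresponds to 60/62 true minutes.
From 12:30 to 9:48 on the faulty dial is 558 minutes.
True elapsed: 558 x 60/62 = 540 minutes = 9 hours.
True time: 12:30 + 9 hours = 9:30.

Final answer: 9:30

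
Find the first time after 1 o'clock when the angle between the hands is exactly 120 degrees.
At t minutes past 1:00, the hour hand is at 30 x 1 + 0.5t degrees and the minute hand is at 6t degrees.
The smaller angle between them is 120 degrees when |30H - 5.5t| = 120 or |30H - 5.5t| = 240.
With H = 1, solve 30 x 1 - 5.5t = +/- target for each target:
  t = (30 x 1 - 120) / 5.5 = -16.36 (outside (0, 60))
  t = (30 x 1 + 120) / 5.5 = 27.27
  t = (30 x 1 - 240) / 5.5 = -38.18 (outside (0, 60))
  t = (30 x 1 + 240) / 5.5 = 49.09
Valid solutions in (0, 60): {27.27, 49.09} minutes.
The first occurrence is t = 27.27 minutes.
The hands form a 120-degree angle at 27.27 minutes past 1:00.

Final answer: 27.27 minutes past 1:00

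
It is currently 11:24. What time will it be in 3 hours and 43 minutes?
Starting time: 11:24
Adding 43 minutes to 24 minutes: 24 + 43 = 67 minutes = 1 hour and 7 minutes
Adding 3 hours: 11 + 3 + 1 (carry) = 15 - 12 = 3
Final time: 3:07

Final answer: 3:07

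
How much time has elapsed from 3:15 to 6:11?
From 3:15 to 6:11:
(6 x 60 + 11) - (3 x 60 + 15) = 371 - 195 = 176 minutes
= 2 hours and 56 minutes

Final answer: 2 hours and 56 minutes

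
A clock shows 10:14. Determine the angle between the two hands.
Hour hand position: 10 x 30 + 14 x 0.5 = 307 degrees
Minute hand position: 14 x 6 = 84 degrees
Difference: |307 - 84| = 223 degrees
Since 223 > 180, the smaller angle is 360 - 223 = 137 degrees

Final answer: 137 degrees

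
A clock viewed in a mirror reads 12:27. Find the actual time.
Reflection across the vertical (12-6) axis maps a hand at angle A degrees to (360 - A) degrees, which sends a reading of T minutes past 12:00 to (720 - T) minutes past 12:00.
Mirror reads 12:27 = 27 minutes past 12:00.
Actual time: (720 - 27) mod 720 = 693 minutes = 11:33.

Final answer: 11:33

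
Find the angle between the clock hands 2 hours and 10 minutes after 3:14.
First find the time 2 hours and 10 minutes after 3:14.
Total minutes: 3 x 60 + 14 + 2 x 60 + 10 = 324.
324 mod 720 = 324 minutes = 5:24.
Now compute the angle at 5:24:
Hour hand: 5 x 30 + 24 x 0.5 = 162 degrees
Minute hand: 24 x 6 = 144 degrees
Difference: |162 - 144| = 18 degrees
The angle is 18 degrees

Final answer: 18 degrees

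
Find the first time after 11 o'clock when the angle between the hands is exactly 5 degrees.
At t minutes past 11:00, the hour hand is at 30 x 11 + 0.5t degrees and the minute hand is at 6t degrees.
The smaller angle between them is 5 degrees when |30H - 5.5t| = 5 or |30H - 5.5t| = 355.
With H = 11, solve 30 x 11 - 5.5t = +/- target for each target:
  t = (30 x 11 - 5) / 5.5 = 59.09
  t = (30 x 11 + 5) / 5.5 = 60.91 (outside (0, 60))
  t = (30 x 11 - 355) / 5.5 = -4.55 (outside (0, 60))
  t = (30 x 11 + 355) / 5.5 = 124.55 (outside (0, 60))
Valid solutions in (0, 60): {59.09} minutes.
The first occurrence is t = 59.09 minutes.
The hands form a 5-degree angle at 59.09 minutes past 11:00.

Final answer: 59.09 minutes past 11:00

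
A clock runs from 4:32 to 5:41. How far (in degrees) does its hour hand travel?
The hour hand moves 0.5 degrees per minute.
Time elapsed: 5:41 - 4:32 = 69 minutes
Angular displacement: 69 x 0.5 = 34.5 degrees

Final answer: 34.5 degrees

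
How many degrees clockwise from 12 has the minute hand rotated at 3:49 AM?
The minute hand moves 6 degrees per minute.
At 3:49: 49 x 6 = 294 degrees

Final answer: 294 degrees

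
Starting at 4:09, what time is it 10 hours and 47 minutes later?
Starting time: 4:09
Adding 47 minutes to 9 minutes: 9 + 47 = 56 minutes
Adding 10 hours: 4 + 10 = 14 - 12 = 2
Final time: 2:56

Final answer: 2:56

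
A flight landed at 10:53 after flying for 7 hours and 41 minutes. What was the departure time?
Starting time: 10:53 = 653 total minutes past 12:00
Subtracting: 7 hours and 41 minutes = 461 minutes
653 - 461 = 192 minutes
= 3 hours and 12 minutes past 12:00 = 3:12

Final answer: 3:12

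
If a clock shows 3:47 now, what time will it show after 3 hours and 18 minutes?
Starting time: 3:47
Adding 18 minutes to 47 minutes: 47 + 18 = 65 minutes = 1 hour and 5 minutes
Adding 3 hours: 3 + 3 + 1 (carry) = 7
Final time: 7:05

Final answer: 7:05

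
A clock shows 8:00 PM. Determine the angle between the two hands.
Hour hand position: 8 x 30 + 0 x 0.5 = 240 degrees
Minute hand position: 0 x 6 = 0 degrees
Difference: |240 - 0| = 240 degrees
Since 240 > 180, the smaller angle is 360 - 240 = 120 degrees

Final answer: 120 degrees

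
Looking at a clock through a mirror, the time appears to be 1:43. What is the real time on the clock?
Reflection across the vertical (12-6) axis maps a hand at angle A degrees to (360 - A) degrees, which sends a reading of T minutes past 12:00 to (720 - T) minutes past 12:00.
Mirror reads 1:43 = 103 minutes past 12:00.
Actual time: (720 - 103) mod 720 = 617 minutes = 10:17.

Final answer: 10:17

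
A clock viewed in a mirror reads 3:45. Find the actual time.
Reflection across the vertical (12-6) axis maps a hand at angle A degrees to (360 - A) degrees, which sends a reading of T minutes past 12:00 to (720 - T) minutes past 12:00.
Mirror reads 3:45 = 225 minutes past 12:00.
Actual time: (720 - 225) mod 720 = 495 minutes = 8:15.

Final answer: 8:15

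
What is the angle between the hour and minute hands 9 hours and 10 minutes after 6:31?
First find the time 9 hours and 10 minutes after 6:31.
Total minutes: 6 x 60 + 31 + 9 x 60 + 10 = 941.
941 mod 720 = 221 minutes = 3:41.
Now compute the angle at 3:41:
Hour hand: 3 x 30 + 41 x 0.5 = 110.5 degrees
Minute hand: 41 x 6 = 246 degrees
Difference: |110.5 - 246| = 135.5 degrees
The angle is 135.5 degrees

Final answer: 135.5 degrees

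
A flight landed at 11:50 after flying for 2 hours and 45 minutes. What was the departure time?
Starting time: 11:50 = 710 total minutes past 12:00
Subtracting: 2 hours and 45 minutes = 165 minutes
710 - 165 = 545 minutes
= 9 hours and 5 minutes past 12:00 = 9:05

Final answer: 9:05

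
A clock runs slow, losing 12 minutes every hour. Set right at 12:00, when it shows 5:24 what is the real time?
For every 60 true minutes, the faulty clock advances 48 minutes, so 1 faulty-clock minute corresponds to 60/48 true minutes.
From 12:00 to 5:24 on the faulty dial is 324 minutes.
True elapsed: 324 x 60/48 = 405 minutes = 6 hours and 45 minutes.
True time: 12:00 + 6 hours and 45 minutes = 6:45.

Final answer: 6:45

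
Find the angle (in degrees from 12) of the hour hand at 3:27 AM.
The hour hand moves 30 degrees per hour and 0.5 degrees per minute.
At 3:27: (3) x 30 + 27 x 0.5 = 90 + 13.5 = 103.5 degrees

Final answer: 103.5 degrees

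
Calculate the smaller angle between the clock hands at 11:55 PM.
Hour hand position: 11 x 30 + 55 x 0.5 = 357.5 degrees
Minute hand position: 55 x 6 = 330 degrees
Difference: |357.5 - 330| = 27.5 degrees
The angle between the hands is 27.5 degrees

Final answer: 27.5 degrees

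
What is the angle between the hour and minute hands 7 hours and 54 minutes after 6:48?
First find the time 7 hours and 54 minutes after 6:48.
Total minutes: 6 x 60 + 48 + 7 x 60 + 54 = 882.
882 mod 720 = 162 minutes = 2:42.
Now compute the angle at 2:42:
Hour hand: 2 x 30 + 42 x 0.5 = 81 degrees
Minute hand: 42 x 6 = 252 degrees
Difference: |81 - 252| = 171 degrees
The angle is 171 degrees

Final answer: 171 degrees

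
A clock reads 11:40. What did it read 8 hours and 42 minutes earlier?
Starting time: 11:40 = 700 total minutes past 12:00
Subtracting: 8 hours and 42 minutes = 522 minutes
700 - 522 = 178 minutes
= 2 hours and 58 minutes past 12:00 = 2:58

Final answer: 2:58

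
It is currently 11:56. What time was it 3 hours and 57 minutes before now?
Starting time: 11:56 = 716 total minutes past 12:00
Subtracting: 3 hours and 57 minutes = 237 minutes
716 - 237 = 479 minutes
= 7 hours and 59 minutes past 12:00 = 7:59

Final answer: 7:59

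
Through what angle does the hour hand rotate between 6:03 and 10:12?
The hour hand moves 0.5 degrees per minute.
Time elapsed: 10:12 - 6:03 = 249 minutes
Angular displacement: 249 x 0.5 = 124.5 degrees

Final answer: 124.5 degrees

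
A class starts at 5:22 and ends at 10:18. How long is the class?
From 5:22 to 10:18:
(10 x 60 + 18) - (5 x 60 + 22) = 618 - 322 = 296 minutes
= 4 hours and 56 minutes

Final answer: 4 hours and 56 minutes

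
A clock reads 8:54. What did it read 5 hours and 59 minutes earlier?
Starting time: 8:54 = 534 total minutes past 12:00
Subtracting: 5 hours and 59 minutes = 359 minutes
534 - 359 = 175 minutes
= 2 hours and 55 minutes past 12:00 = 2:55

Final answer: 2:55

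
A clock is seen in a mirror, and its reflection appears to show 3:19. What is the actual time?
Reflection across the vertical (12-6) axis maps a hand at angle A degrees to (360 - A) degrees, which sends a reading of T minutes past 12:00 to (720 - T) minutes past 12:00.
Mirror reads 3:19 = 199 minutes past 12:00.
Actual time: (720 - 199) mod 720 = 521 minutes = 8:41.

Final answer: 8:41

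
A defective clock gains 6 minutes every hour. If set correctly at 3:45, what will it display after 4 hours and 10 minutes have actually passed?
For every 60 true minutes, the faulty clock advances 60 + 6 = 66 minutes.
True elapsed: 4 hours and 10 minutes = 250 minutes.
Faulty clock advances: 250 x 66/60 = 275 minutes (drift: 25 minutes ahead).
Shown time: 3:45 + 275 minutes = 8:20.

Final answer: 8:20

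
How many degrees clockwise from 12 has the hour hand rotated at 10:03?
The hour hand moves 30 degrees per hour and 0.5 degrees per minute.
At 10:03: (10) x 30 + 3 x 0.5 = 300 + 1.5 = 301.5 degrees

Final answer: 301.5 degrees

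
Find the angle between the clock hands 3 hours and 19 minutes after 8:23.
First find the time 3 hours and 19 minutes after 8:23.
Total minutes: 8 x 60 + 23 + 3 x 60 + 19 = 702.
702 mod 720 = 702 minutes = 11:42.
Now compute the angle at 11:42:
Hour hand: 11 x 30 + 42 x 0.5 = 351 degrees
Minute hand: 42 x 6 = 252 degrees
Difference: |351 - 252| = 99 degrees
The angle is 99 degrees

Final answer: 99 degrees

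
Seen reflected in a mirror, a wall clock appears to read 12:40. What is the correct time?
Reflection across the vertical (12-6) axis maps a hand at angle A degrees to (360 - A) degrees, which sends a reading of T minutes past 12:00 to (720 - T) minutes past 12:00.
Mirror reads 12:40 = 40 minutes past 12:00.
Actual time: (720 - 40) mod 720 = 680 minutes = 11:20.

Final answer: 11:20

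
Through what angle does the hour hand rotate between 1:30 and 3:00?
The hour hand moves 0.5 degrees per minute.
Time elapsed: 3:00 - 1:30 = 90 minutes
Angular displacement: 90 x 0.5 = 45 degrees

Final answer: 45 degrees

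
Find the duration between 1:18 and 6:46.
From 1:18 to 6:46:
(6 x 60 + 46) - (1 x 60 + 18) = 406 - 78 = 328 minutes
= 5 hours and 28 minutes

Final answer: 5 hours and 28 minutes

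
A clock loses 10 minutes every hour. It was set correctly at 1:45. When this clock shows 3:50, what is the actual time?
For every 60 true minutes, the faulty clock advances 50 minutes, so 1 faulty-clock minute corresponds to 60/50 true minutes.
From 1:45 to 3:50 on the faulty dial is 125 minutes.
True elapsed: 125 x 60/50 = 150 minutes = 2 hours and 30 minutes.
True time: 1:45 + 2 hours and 30 minutes = 4:15.

Final answer: 4:15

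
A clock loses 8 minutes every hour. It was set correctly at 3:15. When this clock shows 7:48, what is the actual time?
For every 60 true minutes, the faulty clock advances 52 minutes, so 1 faulty-clock minute corresponds to 60/52 true minutes.
From 3:15 to 7:48 on the faulty dial is 273 minutes.
True elapsed: 273 x 60/52 = 315 minutes = 5 hours and 15 minutes.
True time: 3:15 + 5 hours and 15 minutes = 8:30.

Final answer: 8:30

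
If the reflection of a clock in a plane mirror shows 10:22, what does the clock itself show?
Reflection across the vertical (12-6) axis maps a hand at angle A degrees to (360 - A) degrees, which sends a reading of T minutes past 12:00 to (720 - T) minutes past 12:00.
Mirror reads 10:22 = 622 minutes past 12:00.
Actual time: (720 - 622) mod 720 = 98 minutes = 1:38.

Final answer: 1:38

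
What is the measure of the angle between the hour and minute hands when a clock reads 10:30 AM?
Hour hand position: 10 x 30 + 30 x 0.5 = 315 degrees
Minute hand position: 30 x 6 = 180 degrees
Difference: |315 - 180| = 135 degrees
The angle between the hands is 135 degrees

Final answer: 135 degrees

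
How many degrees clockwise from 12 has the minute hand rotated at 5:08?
The minute hand moves 6 degrees per minute.
At 5:08: 8 x 6 = 48 degrees

Final answer: 48 degrees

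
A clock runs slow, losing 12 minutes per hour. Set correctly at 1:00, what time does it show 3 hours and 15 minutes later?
For every 60 true minutes, the faulty clock advances 60 - 12 = 48 minutes.
True elapsed: 3 hours and 15 minutes = 195 minutes.
Faulty clock advances: 195 x 48/60 = 156 minutes (drift: 39 minutes behind).
Shown time: 1:00 + 156 minutes = 3:36.

Final answer: 3:36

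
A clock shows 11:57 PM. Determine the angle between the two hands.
Hour hand position: 11 x 30 + 57 x 0.5 = 358.5 degrees
Minute hand position: 57 x 6 = 342 degrees
Difference: |358.5 - 342| = 16.5 degrees
The angle between the hands is 16.5 degrees

Final answer: 16.5 degrees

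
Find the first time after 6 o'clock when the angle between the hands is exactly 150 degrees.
At t minutes past 6:00, the hour hand is at 30 x 6 + 0.5t degrees and the minute hand is at 6t degrees.
The smaller angle between them is 150 degrees when |30H - 5.5t| = 150 or |30H - 5.5t| = 210.
With H = 6, solve 30 x 6 - 5.5t = +/- target for each target:
  t = (30 x 6 - 150) / 5.5 = 5.45
  t = (30 x 6 + 150) / 5.5 = 60 (outside (0, 60))
  t = (30 x 6 - 210) / 5.5 = -5.45 (outside (0, 60))
  t = (30 x 6 + 210) / 5.5 = 70.91 (outside (0, 60))
Valid solutions in (0, 60): {5.45} minutes.
The first occurrence is t = 5.45 minutes.
The hands form a 150-degree angle at 5.45 minutes past 6:00.

Final answer: 5.45 minutes past 6:00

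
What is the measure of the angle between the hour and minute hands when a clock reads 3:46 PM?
Hour hand position: 3 x 30 + 46 x 0.5 = 113 degrees
Minute hand position: 46 x 6 = 276 degrees
Difference: |113 - 276| = 163 degrees
The angle between the hands is 163 degrees

Final answer: 163 degrees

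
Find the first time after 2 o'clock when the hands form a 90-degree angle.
At t minutes past 2:00, the hour hand is at 30 x 2 + 0.5t degrees and the minute hand is at 6t degrees.
The smaller angle between them is 90 degrees when |30H - 5.5t| = 90 or |30H - 5.5t| = 270.
With H = 2, solve 30 x 2 - 5.5t = +/- target for each target:
  t = (30 x 2 - 90) / 5.5 = -5.45 (outside (0, 60))
  t = (30 x 2 + 90) / 5.5 = 27.27
  t = (30 x 2 - 270) / 5.5 = -38.18 (outside (0, 60))
  t = (30 x 2 + 270) / 5.5 = 60 (outside (0, 60))
Valid solutions in (0, 60): {27.27} minutes.
First occurrence: t = 27.27 minutes.
The hands are at right angles at 27.27 minutes past 2:00.

Final answer: 27.27 minutes past 2:00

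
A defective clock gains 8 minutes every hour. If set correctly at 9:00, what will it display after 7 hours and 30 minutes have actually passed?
For every 60 true minutes, the faulty clock advances 60 + 8 = 68 minutes.
True elapsed: 7 hours and 30 minutes = 450 minutes.
Faulty clock advances: 450 x 68/60 = 510 minutes (drift: 60 minutes ahead).
Shown time: 9:00 + 510 minutes = 5:30.

Final answer: 5:30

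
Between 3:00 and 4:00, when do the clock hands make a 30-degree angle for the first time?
At t minutes past 3:00, the hour hand is at 30 x 3 + 0.5t degrees and the minute hand is at 6t degrees.
The smaller angle between them is 30 degrees when |30H - 5.5t| = 30 or |30H - 5.5t| = 330.
With H = 3, solve 30 x 3 - 5.5t = +/- target for each target:
  t = (30 x 3 - 30) / 5.5 = 10.91
  t = (30 x 3 + 30) / 5.5 = 21.82
  t = (30 x 3 - 330) / 5.5 = -43.64 (outside (0, 60))
  t = (30 x 3 + 330) / 5.5 = 76.36 (outside (0, 60))
Valid solutions in (0, 60): {10.91, 21.82} minutes.
The first occurrence is t = 10.91 minutes.
The hands form a 30-degree angle at 10.91 minutes past 3:00.

Final answer: 10.91 minutes past 3:00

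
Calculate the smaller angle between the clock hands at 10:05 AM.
Hour hand position: 10 x 30 + 5 x 0.5 = 302.5 degrees
Minute hand position: 5 x 6 = 30 degrees
Difference: |302.5 - 30| = 272.5 degrees
Since 272.5 > 180, the smaller angle is 360 - 272.5 = 87.5 degrees

Final answer: 87.5 degrees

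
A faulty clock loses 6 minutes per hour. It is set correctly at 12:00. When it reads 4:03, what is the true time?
For every 60 true minutes, the faulty clock advances 54 minutes, so 1 faulty-clock minute corresponds to 60/54 true minutes.
From 12:00 to 4:03 on the faulty dial is 243 minutes.
True elapsed: 243 x 60/54 = 270 minutes = 4 hours and 30 minutes.
True time: 12:00 + 4 hours and 30 minutes = 4:30.

Final answer: 4:30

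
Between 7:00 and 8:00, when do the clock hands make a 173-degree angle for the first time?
At t minutes past 7:00, the hour hand is at 30 x 7 + 0.5t degrees and the minute hand is at 6t degrees.
The smaller angle between them is 173 degrees when |30H - 5.5t| = 173 or |30H - 5.5t| = 187.
With H = 7, solve 30 x 7 - 5.5t = +/- target for each target:
  t = (30 x 7 - 173) / 5.5 = 6.73
  t = (30 x 7 + 173) / 5.5 = 69.64 (outside (0, 60))
  t = (30 x 7 - 187) / 5.5 = 4.18
  t = (30 x 7 + 187) / 5.5 = 72.18 (outside (0, 60))
Valid solutions in (0, 60): {4.18, 6.73} minutes.
The first occurrence is t = 4.18 minutes.
The hands form a 173-degree angle at 4.18 minutes past 7:00.

Final answer: 4.18 minutes past 7:00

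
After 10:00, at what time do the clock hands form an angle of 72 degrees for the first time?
At t minutes past 10:00, the hour hand is at 30 x 10 + 0.5t degrees and the minute hand is at 6t degrees.
The smaller angle between them is 72 degrees when |30H - 5.5t| = 72 or |30H - 5.5t| = 288.
With H = 10, solve 30 x 10 - 5.5t = +/- target for each target:
  t = (30 x 10 - 72) / 5.5 = 41.45
  t = (30 x 10 + 72) / 5.5 = 67.64 (outside (0, 60))
  t = (30 x 10 - 288) / 5.5 = 2.18
  t = (30 x 10 + 288) / 5.5 = 106.91 (outside (0, 60))
Valid solutions in (0, 60): {2.18, 41.45} minutes.
The first occurrence is t = 2.18 minutes.
The hands form a 72-degree angle at 2.18 minutes past 10:00.

Final answer: 2.18 minutes past 10:00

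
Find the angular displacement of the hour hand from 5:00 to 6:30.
The hour hand moves 0.5 degrees per minute.
Time elapsed: 6:30 - 5:00 = 90 minutes
Angular displacement: 90 x 0.5 = 45 degrees

Final answer: 45 degrees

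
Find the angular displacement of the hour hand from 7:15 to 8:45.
The hour hand moves 0.5 degrees per minute.
Time elapsed: 8:45 - 7:15 = 90 minutes
Angular displacement: 90 x 0.5 = 45 degrees

Final answer: 45 degrees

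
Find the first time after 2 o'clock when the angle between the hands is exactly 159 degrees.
At t minutes past 2:00, the hour hand is at 30 x 2 + 0.5t degrees and the minute hand is at 6t degrees.
The smaller angle between them is 159 degrees when |30H - 5.5t| = 159 or |30H - 5.5t| = 201.
With H = 2, solve 30 x 2 - 5.5t = +/- target for each target:
  t = (30 x 2 - 159) / 5.5 = -18 (outside (0, 60))
  t = (30 x 2 + 159) / 5.5 = 39.82
  t = (30 x 2 - 201) / 5.5 = -25.64 (outside (0, 60))
  t = (30 x 2 + 201) / 5.5 = 47.45
Valid solutions in (0, 60): {39.82, 47.45} minutes.
The first occurrence is t = 39.82 minutes.
The hands form a 159-degree angle at 39.82 minutes past 2:00.

Final answer: 39.82 minutes past 2:00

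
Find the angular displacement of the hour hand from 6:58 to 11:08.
The hour hand moves 0.5 degrees per minute.
Time elapsed: 11:08 - 6:58 = 250 minutes
Angular displacement: 250 x 0.5 = 125 degrees

Final answer: 125 degrees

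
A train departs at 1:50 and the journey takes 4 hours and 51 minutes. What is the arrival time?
Starting time: 1:50
Adding 51 minutes to 50 minutes: 50 + 51 = 101 minutes = 1 hour and 41 minutes
Adding 4 hours: 1 + 4 + 1 (carry) = 6
Final time: 6:41

Final answer: 6:41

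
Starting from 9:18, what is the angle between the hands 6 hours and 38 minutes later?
First find the time 6 hours and 38 minutes after 9:18.
Total minutes: 9 x 60 + 18 + 6 x 60 + 38 = 956.
956 mod 720 = 236 minutes = 3:56.
Now compute the angle at 3:56:
Hour hand: 3 x 30 + 56 x 0.5 = 118 degrees
Minute hand: 56 x 6 = 336 degrees
Difference: |118 - 336| = 218 degrees
Smaller angle: 360 - 218 = 142 degrees

Final answer: 142 degrees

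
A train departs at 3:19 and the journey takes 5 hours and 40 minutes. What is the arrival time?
Starting time: 3:19
Adding 40 minutes to 19 minutes: 19 + 40 = 59 minutes
Adding 5 hours: 3 + 5 = 8
Final time: 8:59

Final answer: 8:59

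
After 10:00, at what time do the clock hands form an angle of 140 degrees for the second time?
At t minutes past 10:00, the hour hand is at 30 x 10 + 0.5t degrees and the minute hand is at 6t degrees.
The smaller angle between them is 140 degrees when |30H - 5.5t| = 140 or |30H - 5.5t| = 220.
With H = 10, solve 30 x 10 - 5.5t = +/- target for each target:
  t = (30 x 10 - 140) / 5.5 = 29.09
  t = (30 x 10 + 140) / 5.5 = 80 (outside (0, 60))
  t = (30 x 10 - 220) / 5.5 = 14.55
  t = (30 x 10 + 220) / 5.5 = 94.55 (outside (0, 60))
Valid solutions in (0, 60): {14.55, 29.09} minutes.
The second occurrence is t = 29.09 minutes.
The hands form a 140-degree angle at 29.09 minutes past 10:00.

Final answer: 29.09 minutes past 10:00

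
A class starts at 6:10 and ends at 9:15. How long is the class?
From 6:10 to 9:15:
(9 x 60 + 15) - (6 x 60 + 10) = 555 - 370 = 185 minutes
= 3 hours and 5 minutes

Final answer: 3 hours and 5 minutes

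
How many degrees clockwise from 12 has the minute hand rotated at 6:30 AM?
The minute hand moves 6 degrees per minute.
At 6:30: 30 x 6 = 180 degrees

Final answer: 180 degrees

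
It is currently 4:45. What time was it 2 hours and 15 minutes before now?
Starting time: 4:45 = 285 total minutes past 12:00
Subtracting: 2 hours and 15 minutes = 135 minutes
285 - 135 = 150 minutes
= 2 hours and 30 minutes past 12:00 = 2:30

Final answer: 2:30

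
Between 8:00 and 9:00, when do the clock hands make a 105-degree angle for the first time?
At t minutes past 8:00, the hour hand is at 30 x 8 + 0.5t degrees and the minute hand is at 6t degrees.
The smaller angle between them is 105 degrees when |30H - 5.5t| = 105 or |30H - 5.5t| = 255.
With H = 8, solve 30 x 8 - 5.5t = +/- target for each target:
  t = (30 x 8 - 105) / 5.5 = 24.55
  t = (30 x 8 + 105) / 5.5 = 62.73 (outside (0, 60))
  t = (30 x 8 - 255) / 5.5 = -2.73 (outside (0, 60))
  t = (30 x 8 + 255) / 5.5 = 90 (outside (0, 60))
Valid solutions in (0, 60): {24.55} minutes.
The first occurrence is t = 24.55 minutes.
The hands form a 105-degree angle at 24.55 minutes past 8:00.

Final answer: 24.55 minutes past 8:00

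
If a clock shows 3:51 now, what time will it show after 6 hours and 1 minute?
Starting time: 3:51
Adding 1 minute to 51 minutes: 51 + 1 = 52 minutes
Adding 6 hours: 3 + 6 = 9
Final time: 9:52

Final answer: 9:52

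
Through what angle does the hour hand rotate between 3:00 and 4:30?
The hour hand moves 0.5 degrees per minute.
Time elapsed: 4:30 - 3:00 = 90 minutes
Angular displacement: 90 x 0.5 = 45 degrees

Final answer: 45 degrees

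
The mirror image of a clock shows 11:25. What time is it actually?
Reflection across the vertical (12-6) axis maps a hand at angle A degrees to (360 - A) degrees, which sends a reading of T minutes past 12:00 to (720 - T) minutes past 12:00.
Mirror reads 11:25 = 685 minutes past 12:00.
Actual time: (720 - 685) mod 720 = 35 minutes = 12:35.

Final answer: 12:35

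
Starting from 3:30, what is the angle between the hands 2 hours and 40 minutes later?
First find the time 2 hours and 40 minutes after 3:30.
Total minutes: 3 x 60 + 30 + 2 x 60 + 40 = 370.
370 mod 720 = 370 minutes = 6:10.
Now compute the angle at 6:10:
Hour hand: 6 x 30 + 10 x 0.5 = 185 degrees
Minute hand: 10 x 6 = 60 degrees
Difference: |185 - 60| = 125 degrees
The angle is 125 degrees

Final answer: 125 degrees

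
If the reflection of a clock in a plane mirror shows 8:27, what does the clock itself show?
Reflection across the vertical (12-6) axis maps a hand at angle A degrees to (360 - A) degrees, which sends a reading of T minutes past 12:00 to (720 - T) minutes past 12:00.
Mirror reads 8:27 = 507 minutes past 12:00.
Actual time: (720 - 507) mod 720 = 213 minutes = 3:33.

Final answer: 3:33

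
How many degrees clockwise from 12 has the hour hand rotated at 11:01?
The hour hand moves 30 degrees per hour and 0.5 degrees per minute.
At 11:01: (11) x 30 + 1 x 0.5 = 330 + 0.5 = 330.5 degrees

Final answer: 330.5 degrees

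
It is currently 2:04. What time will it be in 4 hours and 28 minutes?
Starting time: 2:04
Adding 28 minutes to 4 minutes: 4 + 28 = 32 minutes
Adding 4 hours: 2 + 4 = 6
Final time: 6:32

Final answer: 6:32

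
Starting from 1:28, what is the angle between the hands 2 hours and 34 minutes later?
First find the time 2 hours and 34 minutes after 1:28.
Total minutes: 1 x 60 + 28 + 2 x 60 + 34 = 242.
242 mod 720 = 242 minutes = 4:02.
Now compute the angle at 4:02:
Hour hand: 4 x 30 + 2 x 0.5 = 121 degrees
Minute hand: 2 x 6 = 12 degrees
Difference: |121 - 12| = 109 degrees
The angle is 109 degrees

Final answer: 109 degrees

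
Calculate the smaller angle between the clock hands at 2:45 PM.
Hour hand position: 2 x 30 + 45 x 0.5 = 82.5 degrees
Minute hand position: 45 x 6 = 270 degrees
Difference: |82.5 - 270| = 187.5 degrees
Since 187.5 > 180, the smaller angle is 360 - 187.5 = 172.5 degrees

Final answer: 172.5 degrees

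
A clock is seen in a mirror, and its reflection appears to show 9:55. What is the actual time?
Reflection across the vertical (12-6) axis maps a hand at angle A degrees to (360 - A) degrees, which sends a reading of T minutes past 12:00 to (720 - T) minutes past 12:00.
Mirror reads 9:55 = 595 minutes past 12:00.
Actual time: (720 - 595) mod 720 = 125 minutes = 2:05.

Final answer: 2:05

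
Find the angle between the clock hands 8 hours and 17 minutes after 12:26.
First find the time 8 hours and 17 minutes after 12:26.
Total minutes: 12 x 60 + 26 + 8 x 60 + 17 = 1243.
1243 mod 720 = 523 minutes = 8:43.
Now compute the angle at 8:43:
Hour hand: 8 x 30 + 43 x 0.5 = 261.5 degrees
Minute hand: 43 x 6 = 258 degrees
Difference: |261.5 - 258| = 3.5 degrees
The angle is 3.5 degrees

Final answer: 3.5 degrees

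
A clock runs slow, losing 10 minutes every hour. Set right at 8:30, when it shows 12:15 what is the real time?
For every 60 true minutes, the faulty clock advances 50 minutes, so 1 faulty-clock minute corresponds to 60/50 true minutes.
From 8:30 to 12:15 on the faulty dial is 225 minutes.
True elapsed: 225 x 60/50 = 270 minutes = 4 hours and 30 minutes.
True time: 8:30 + 4 hours and 30 minutes = 1:00.

Final answer: 1:00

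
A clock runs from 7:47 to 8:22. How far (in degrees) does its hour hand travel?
The hour hand moves 0.5 degrees per minute.
Time elapsed: 8:22 - 7:47 = 35 minutes
Angular displacement: 35 x 0.5 = 17.5 degrees

Final answer: 17.5 degrees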